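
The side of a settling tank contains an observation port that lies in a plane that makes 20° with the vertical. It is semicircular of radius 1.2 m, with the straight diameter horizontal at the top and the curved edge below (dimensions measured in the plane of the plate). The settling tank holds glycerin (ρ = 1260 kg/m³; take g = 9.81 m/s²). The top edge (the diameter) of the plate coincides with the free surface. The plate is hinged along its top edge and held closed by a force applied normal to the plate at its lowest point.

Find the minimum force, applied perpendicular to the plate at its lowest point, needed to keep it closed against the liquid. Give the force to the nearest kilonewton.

γ = ρg = 1260 × 9.81 / 1000 = 12.3606 kN/m³.
The plate makes 20° with the vertical, i.e. θ = 90° − 20° = 70° to the horizontal. Measuring y along the incline from the free-surface line, vertical depth h = y·sinθ with sinθ = 0.939693.
The centroid of a semicircle lies 4r/(3π) = 0.509296 m from the diameter, here below the top edge, so y_c = 0.509296 m and h_c = 0.509296 × 0.939693 = 0.478582 m.
A = πr²/2 = π × 1.2²/2 = 2.26195 m².
Resultant F = γ·h_c·A = 12.3606 × 0.478582 × 2.26195 = 13.3807 kN.
I_c = (π/8 − 8/(9π))·r⁴ = 0.109757 × 1.2⁴ = 0.227592 m⁴.
Centre of pressure: y_p = y_c + I_c/(y_c·A) = 0.509296 + 0.227592/(0.509296 × 2.26195) = 0.509296 + 0.197562 = 0.706858 m along the plane.
The resultant acts 0.509296 + 0.197562 = 0.706858 m (along the plate) below the hinge at the top edge, so the moment about the hinge is M = F × 0.706858 = 13.3807 × 0.706858 = 9.45825 kN·m.
A normal force at the bottom, 1.2 m from the hinge, must supply this moment: P = 9.45825/1.2 = 7.88187 kN.

P ≈ 8 kN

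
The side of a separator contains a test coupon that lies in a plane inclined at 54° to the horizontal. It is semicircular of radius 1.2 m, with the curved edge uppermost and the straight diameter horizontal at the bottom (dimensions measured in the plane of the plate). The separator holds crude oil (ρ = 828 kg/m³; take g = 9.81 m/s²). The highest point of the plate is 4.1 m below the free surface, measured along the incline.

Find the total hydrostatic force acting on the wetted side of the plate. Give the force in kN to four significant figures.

γ = ρg = 828 × 9.81 / 1000 = 8.12268 kN/m³.
Let θ = 54° be the plate's angle to the horizontal; measure y along the incline from where the plane meets the free surface. Vertical depth h = y·sinθ with sinθ = 0.809017.
The centroid lies 4r/(3π) = 0.509296 m above the diameter, so r − 4r/(3π) = 1.2 − 0.509296 = 0.690704 m below the topmost point, so y_c = 4.1 + 0.690704 = 4.7907 m and h_c = 4.7907 × 0.809017 = 3.87576 m.
A = πr²/2 = π × 1.2²/2 = 2.26195 m².
Resultant F = γ·h_c·A = 8.12268 × 3.87576 × 2.26195 = 71.2097 kN.

F ≈ 71.21 kN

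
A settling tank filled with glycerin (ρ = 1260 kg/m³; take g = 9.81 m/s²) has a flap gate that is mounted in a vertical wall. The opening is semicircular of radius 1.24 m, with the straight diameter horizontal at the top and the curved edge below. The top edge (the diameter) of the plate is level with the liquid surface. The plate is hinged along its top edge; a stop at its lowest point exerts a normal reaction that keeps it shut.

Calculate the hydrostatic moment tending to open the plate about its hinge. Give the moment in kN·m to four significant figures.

γ = ρg = 1260 × 9.81 / 1000 = 12.3606 kN/m³.
The centroid of a semicircle lies 4r/(3π) = 0.526272 m from the diameter, here below the top edge, so the centroid depth is h_c = 0.526272 m.
A = πr²/2 = π × 1.24²/2 = 2.41526 m².
Resultant F = γ·h_c·A = 12.3606 × 0.526272 × 2.41526 = 15.7114 kN.
I_c = (π/8 − 8/(9π))·r⁴ = 0.109757 × 1.24⁴ = 0.259489 m⁴.
Centre of pressure: y_p = y_c + I_c/(y_c·A) = 0.526272 + 0.259489/(0.526272 × 2.41526) = 0.526272 + 0.204148 = 0.73042 m along the plane.
The resultant acts 0.526272 + 0.204148 = 0.73042 m (along the plate) below the hinge at the top edge, so the moment about the hinge is M = F × 0.73042 = 15.7114 × 0.73042 = 11.4759 kN·m.

M ≈ 11.48 kN·m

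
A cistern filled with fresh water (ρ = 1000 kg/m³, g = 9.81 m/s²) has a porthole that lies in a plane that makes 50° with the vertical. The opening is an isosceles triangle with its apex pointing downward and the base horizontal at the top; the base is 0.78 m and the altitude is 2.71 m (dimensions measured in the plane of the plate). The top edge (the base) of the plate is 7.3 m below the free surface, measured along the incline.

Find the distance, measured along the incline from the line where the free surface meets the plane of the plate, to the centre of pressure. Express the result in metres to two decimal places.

γ = ρg = 1000 × 9.81 = 9810 N/m³ = 9.81 kN/m³.
The plate makes 50° with the vertical, i.e. θ = 90° − 50° = 40° to the horizontal. Measuring y along the incline from the free-surface line, vertical depth h = y·sinθ with sinθ = 0.642788.
With the apex down, the centroid sits h/3 = 2.71/3 = 0.903333 m below the base (the top edge), so y_c = 7.3 + 0.903333 = 8.20333 m and h_c = 8.20333 × 0.642788 = 5.273 m.
A = ½ × 0.78 × 2.71 = 1.0569 m².
Resultant F = γ·h_c·A = 9.81 × 5.273 × 1.0569 = 54.6715 kN.
I_c = b·h³/36 = 0.78 × 2.71³/36 = 0.431221 m⁴.
Centre of pressure: y_p = y_c + I_c/(y_c·A) = 8.20333 + 0.431221/(8.20333 × 1.0569) = 8.20333 + 0.0497366 = 8.25307 m along the plane.

y_p = 8.25 m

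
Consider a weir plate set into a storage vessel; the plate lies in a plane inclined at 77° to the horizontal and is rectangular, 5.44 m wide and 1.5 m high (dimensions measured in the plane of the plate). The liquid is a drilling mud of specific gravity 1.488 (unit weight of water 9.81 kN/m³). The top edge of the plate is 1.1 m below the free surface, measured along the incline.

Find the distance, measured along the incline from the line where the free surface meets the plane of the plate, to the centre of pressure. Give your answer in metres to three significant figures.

y_p = 1.95 m

γ = 1.488 × 9.81 = 14.59728 kN/m³.
Let θ = 77° be the plate's angle to the horizontal; measure y along the incline from where the plane meets the free surface. Vertical depth h = y·sinθ with sinθ = 0.974370.
The centroid lies 1.5/2 = 0.75 m below the top edge, so y_c = 1.1 + 0.75 = 1.85 m and h_c = 1.85 × 0.974370 = 1.80258 m.
A = 5.44 × 1.5 = 8.16 m².
Resultant F = γ·h_c·A = 14.59728 × 1.80258 × 8.16 = 214.712 kN.
I_c = b·h³/12 = 5.44 × 1.5³/12 = 1.53 m⁴.
Centre of pressure: y_p = y_c + I_c/(y_c·A) = 1.85 + 1.53/(1.85 × 8.16) = 1.85 + 0.101351 = 1.95135 m along the plane.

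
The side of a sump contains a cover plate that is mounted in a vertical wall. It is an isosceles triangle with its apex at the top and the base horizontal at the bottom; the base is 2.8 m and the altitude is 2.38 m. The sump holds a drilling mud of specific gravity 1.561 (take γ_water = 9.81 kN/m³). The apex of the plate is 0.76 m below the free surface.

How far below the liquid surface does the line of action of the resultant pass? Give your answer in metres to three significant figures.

γ = 1.561 × 9.81 = 15.31341 kN/m³.
With the apex up, the centroid sits 2h/3 = 2 × 2.38/3 = 1.58667 m below the apex, so the centroid depth is h_c = 0.76 + 1.58667 = 2.34667 m.
A = ½ × 2.8 × 2.38 = 3.332 m².
Resultant F = γ·h_c·A = 15.31341 × 2.34667 × 3.332 = 119.737 kN.
I_c = b·h³/36 = 2.8 × 2.38³/36 = 1.04854 m⁴.
Centre of pressure: y_p = y_c + I_c/(y_c·A) = 2.34667 + 1.04854/(2.34667 × 3.332) = 2.34667 + 0.1341 = 2.48077 m along the plane.

h_p = 2.48 m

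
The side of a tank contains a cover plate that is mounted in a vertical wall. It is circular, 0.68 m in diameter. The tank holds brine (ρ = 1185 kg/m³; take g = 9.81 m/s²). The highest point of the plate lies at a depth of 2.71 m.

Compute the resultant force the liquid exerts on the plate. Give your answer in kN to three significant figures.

γ = ρg = 1185 × 9.81 / 1000 = 11.62485 kN/m³.
The centroid is at the centre, 0.34 m below the top of the plate, so the centroid depth is h_c = 2.71 + 0.34 = 3.05 m.
A = π(0.34)² = 0.363168 m².
Resultant F = γ·h_c·A = 11.62485 × 3.05 × 0.363168 = 12.8764 kN.

F ≈ 12.9 kN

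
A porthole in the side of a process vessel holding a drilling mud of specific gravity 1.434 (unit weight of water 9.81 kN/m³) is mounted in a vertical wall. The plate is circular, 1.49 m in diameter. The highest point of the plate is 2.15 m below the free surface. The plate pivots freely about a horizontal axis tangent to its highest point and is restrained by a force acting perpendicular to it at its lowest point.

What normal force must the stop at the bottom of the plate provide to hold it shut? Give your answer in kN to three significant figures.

γ = 1.434 × 9.81 = 14.06754 kN/m³.
The centroid is at the centre, 0.745 m below the top of the plate, so the centroid depth is h_c = 2.15 + 0.745 = 2.895 m.
A = π(0.745)² = 1.74366 m².
Resultant F = γ·h_c·A = 14.06754 × 2.895 × 1.74366 = 71.0115 kN.
I_c = πr⁴/4 = π × 0.745⁴/4 = 0.241944 m⁴.
Centre of pressure: y_p = y_c + I_c/(y_c·A) = 2.895 + 0.241944/(2.895 × 1.74366) = 2.895 + 0.0479297 = 2.94293 m along the plane.
The resultant acts 0.745 + 0.0479297 = 0.79293 m (along the plate) below the hinge at the top edge, so the moment about the hinge is M = F × 0.79293 = 71.0115 × 0.79293 = 56.3071 kN·m.
A normal force at the bottom, 1.49 m from the hinge, must supply this moment: P = 56.3071/1.49 = 37.79 kN.

P ≈ 37.8 kN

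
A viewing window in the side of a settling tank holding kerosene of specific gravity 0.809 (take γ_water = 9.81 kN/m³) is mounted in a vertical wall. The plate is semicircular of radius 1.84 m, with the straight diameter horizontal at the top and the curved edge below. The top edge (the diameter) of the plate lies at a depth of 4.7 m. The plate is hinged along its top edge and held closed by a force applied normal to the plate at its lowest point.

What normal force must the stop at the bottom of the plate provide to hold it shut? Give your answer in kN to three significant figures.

γ = 0.809 × 9.81 = 7.93629 kN/m³.
The centroid of a semicircle lies 4r/(3π) = 0.78092 m from the diameter, here below the top edge, so the centroid depth is h_c = 4.7 + 0.78092 = 5.48092 m.
A = πr²/2 = π × 1.84²/2 = 5.31809 m².
Resultant F = γ·h_c·A = 7.93629 × 5.48092 × 5.31809 = 231.327 kN.
I_c = (π/8 − 8/(9π))·r⁴ = 0.109757 × 1.84⁴ = 1.25807 m⁴.
Centre of pressure: y_p = y_c + I_c/(y_c·A) = 5.48092 + 1.25807/(5.48092 × 5.31809) = 5.48092 + 0.0431614 = 5.52408 m along the plane.
The resultant acts 0.78092 + 0.0431614 = 0.824081 m (along the plate) below the hinge at the top edge, so the moment about the hinge is M = F × 0.824081 = 231.327 × 0.824081 = 190.632 kN·m.
A normal force at the bottom, 1.84 m from the hinge, must supply this moment: P = 190.632/1.84 = 103.604 kN.

P ≈ 104 kN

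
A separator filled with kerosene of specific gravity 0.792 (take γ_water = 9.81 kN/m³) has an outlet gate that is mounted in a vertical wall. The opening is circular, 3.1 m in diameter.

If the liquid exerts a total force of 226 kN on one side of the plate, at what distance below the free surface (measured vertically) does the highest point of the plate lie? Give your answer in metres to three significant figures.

γ = 0.792 × 9.81 = 7.76952 kN/m³.
A = π(1.55)² = 7.54768 m².
From F = γ·h_c·A, the centroid depth is h_c = 226/(7.76952 × 7.54768) = 3.8539 m.
The centroid is at the centre, 1.55 m below the top of the plate, so the highest point sits at h_top = 3.8539 − 1.55 = 2.3039 m below the surface.

d_top ≈ 2.30 m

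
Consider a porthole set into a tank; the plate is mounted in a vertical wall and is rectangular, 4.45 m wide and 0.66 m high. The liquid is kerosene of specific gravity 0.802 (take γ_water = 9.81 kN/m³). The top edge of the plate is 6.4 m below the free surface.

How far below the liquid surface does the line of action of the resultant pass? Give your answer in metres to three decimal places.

h_p = 6.735 m

γ = 0.802 × 9.81 = 7.86762 kN/m³.
The centroid lies 0.66/2 = 0.33 m below the top edge, so the centroid depth is h_c = 6.4 + 0.33 = 6.73 m.
A = 4.45 × 0.66 = 2.937 m².
Resultant F = γ·h_c·A = 7.86762 × 6.73 × 2.937 = 155.511 kN.
I_c = b·h³/12 = 4.45 × 0.66³/12 = 0.106613 m⁴.
Centre of pressure: y_p = y_c + I_c/(y_c·A) = 6.73 + 0.106613/(6.73 × 2.937) = 6.73 + 0.00539375 = 6.73539 m along the plane.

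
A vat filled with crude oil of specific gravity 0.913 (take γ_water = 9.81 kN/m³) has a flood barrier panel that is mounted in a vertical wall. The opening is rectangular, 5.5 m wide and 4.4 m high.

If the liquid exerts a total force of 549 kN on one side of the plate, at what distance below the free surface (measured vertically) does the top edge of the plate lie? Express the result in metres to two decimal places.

d_top ≈ 0.33 m

γ = 0.913 × 9.81 = 8.95653 kN/m³.
A = 5.5 × 4.4 = 24.2 m².
From F = γ·h_c·A, the centroid depth is h_c = 549/(8.95653 × 24.2) = 2.5329 m.
The centroid lies 4.4/2 = 2.2 m below the top edge, so the top edge sits at h_top = 2.5329 − 2.2 = 0.3329 m below the surface.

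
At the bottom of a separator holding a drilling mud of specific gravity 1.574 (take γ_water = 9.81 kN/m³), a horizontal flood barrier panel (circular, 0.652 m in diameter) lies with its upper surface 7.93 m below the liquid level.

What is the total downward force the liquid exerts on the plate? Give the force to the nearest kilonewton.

γ = 1.574 × 9.81 = 15.44094 kN/m³.
The plate is horizontal, so pressure is uniform at p = γ·h = 15.44094 × 7.93 = 122.447 kN/m².
A = π(0.326)² = 0.333876 m².
F = p·A = 122.447 × 0.333876 = 40.8821 kN.

F ≈ 41 kN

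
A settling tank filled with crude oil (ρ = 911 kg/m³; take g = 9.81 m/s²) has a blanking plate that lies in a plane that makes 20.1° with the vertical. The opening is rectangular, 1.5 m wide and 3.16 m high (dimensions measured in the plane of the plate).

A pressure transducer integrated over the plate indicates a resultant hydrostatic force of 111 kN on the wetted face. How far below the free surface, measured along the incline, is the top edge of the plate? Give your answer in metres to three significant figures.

γ = ρg = 911 × 9.81 / 1000 = 8.93691 kN/m³.
A = 1.5 × 3.16 = 4.74 m².
From F = γ·h_c·A, the centroid depth is h_c = 111/(8.93691 × 4.74) = 2.62034 m.
The plate makes 20.1° with the vertical, i.e. θ = 90° − 20.1° = 69.9° to the horizontal. Measuring y along the incline from the free-surface line, vertical depth h = y·sinθ with sinθ = 0.939094.
Along the incline, y_c = h_c/sinθ = 2.62034/0.939094 = 2.79029 m.
The centroid lies 3.16/2 = 1.58 m below the top edge, so the top edge sits at y_top = 2.79029 − 1.58 = 1.21029 m along the incline.

y_top ≈ 1.21 m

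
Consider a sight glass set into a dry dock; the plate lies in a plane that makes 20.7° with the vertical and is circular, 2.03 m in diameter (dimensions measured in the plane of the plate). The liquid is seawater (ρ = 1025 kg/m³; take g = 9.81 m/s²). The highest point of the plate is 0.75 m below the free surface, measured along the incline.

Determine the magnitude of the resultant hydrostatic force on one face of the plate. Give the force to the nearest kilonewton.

F ≈ 54 kN

γ = ρg = 1025 × 9.81 / 1000 = 10.05525 kN/m³.
The plate makes 20.7° with the vertical, i.e. θ = 90° − 20.7° = 69.3° to the horizontal. Measuring y along the incline from the free-surface line, vertical depth h = y·sinθ with sinθ = 0.935444.
The centroid is at the centre, 1.015 m below the top of the plate, so y_c = 0.75 + 1.015 = 1.765 m and h_c = 1.765 × 0.935444 = 1.65106 m.
A = π(1.015)² = 3.23655 m².
Resultant F = γ·h_c·A = 10.05525 × 1.65106 × 3.23655 = 53.7326 kN.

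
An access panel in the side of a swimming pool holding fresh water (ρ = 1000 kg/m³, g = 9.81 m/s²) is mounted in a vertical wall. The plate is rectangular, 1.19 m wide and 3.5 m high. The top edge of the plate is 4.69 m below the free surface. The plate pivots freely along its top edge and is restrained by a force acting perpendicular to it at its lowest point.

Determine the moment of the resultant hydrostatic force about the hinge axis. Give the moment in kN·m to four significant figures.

γ = ρg = 1000 × 9.81 = 9810 N/m³ = 9.81 kN/m³.
The centroid lies 3.5/2 = 1.75 m below the top edge, so the centroid depth is h_c = 4.69 + 1.75 = 6.44 m.
A = 1.19 × 3.5 = 4.165 m².
Resultant F = γ·h_c·A = 9.81 × 6.44 × 4.165 = 263.13 kN.
I_c = b·h³/12 = 1.19 × 3.5³/12 = 4.25177 m⁴.
Centre of pressure: y_p = y_c + I_c/(y_c·A) = 6.44 + 4.25177/(6.44 × 4.165) = 6.44 + 0.158514 = 6.59851 m along the plane.
The resultant acts 1.75 + 0.158514 = 1.90851 m (along the plate) below the hinge at the top edge, so the moment about the hinge is M = F × 1.90851 = 263.13 × 1.90851 = 502.186 kN·m.

M ≈ 502.2 kN·m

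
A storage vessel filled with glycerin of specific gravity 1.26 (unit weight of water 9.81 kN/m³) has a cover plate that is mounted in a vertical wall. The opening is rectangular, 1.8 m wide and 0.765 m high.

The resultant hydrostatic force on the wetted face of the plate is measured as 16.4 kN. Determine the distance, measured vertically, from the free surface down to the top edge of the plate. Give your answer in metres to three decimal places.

d_top ≈ 0.581 m

γ = 1.26 × 9.81 = 12.3606 kN/m³.
A = 1.8 × 0.765 = 1.377 m².
From F = γ·h_c·A, the centroid depth is h_c = 16.4/(12.3606 × 1.377) = 0.963541 m.
The centroid lies 0.765/2 = 0.3825 m below the top edge, so the top edge sits at h_top = 0.963541 − 0.3825 = 0.581041 m below the surface.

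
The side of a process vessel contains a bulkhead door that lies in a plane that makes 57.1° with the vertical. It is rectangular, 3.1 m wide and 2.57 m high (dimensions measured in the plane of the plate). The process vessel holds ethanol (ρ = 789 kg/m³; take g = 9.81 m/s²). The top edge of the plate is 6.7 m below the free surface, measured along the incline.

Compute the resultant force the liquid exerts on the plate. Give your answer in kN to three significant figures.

F ≈ 267 kN

γ = ρg = 789 × 9.81 / 1000 = 7.74009 kN/m³.
The plate makes 57.1° with the vertical, i.e. θ = 90° − 57.1° = 32.9° to the horizontal. Measuring y along the incline from the free-surface line, vertical depth h = y·sinθ with sinθ = 0.543174.
The centroid lies 2.57/2 = 1.285 m below the top edge, so y_c = 6.7 + 1.285 = 7.985 m and h_c = 7.985 × 0.543174 = 4.33724 m.
A = 3.1 × 2.57 = 7.967 m².
Resultant F = γ·h_c·A = 7.74009 × 4.33724 × 7.967 = 267.457 kN.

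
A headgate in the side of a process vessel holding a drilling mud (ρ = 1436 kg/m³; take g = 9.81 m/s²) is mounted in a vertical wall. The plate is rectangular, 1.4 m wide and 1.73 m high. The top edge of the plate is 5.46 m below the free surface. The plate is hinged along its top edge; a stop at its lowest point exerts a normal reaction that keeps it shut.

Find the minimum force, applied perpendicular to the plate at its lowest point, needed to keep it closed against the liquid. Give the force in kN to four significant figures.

γ = ρg = 1436 × 9.81 / 1000 = 14.08716 kN/m³.
The centroid lies 1.73/2 = 0.865 m below the top edge, so the centroid depth is h_c = 5.46 + 0.865 = 6.325 m.
A = 1.4 × 1.73 = 2.422 m².
Resultant F = γ·h_c·A = 14.08716 × 6.325 × 2.422 = 215.803 kN.
I_c = b·h³/12 = 1.4 × 1.73³/12 = 0.604067 m⁴.
Centre of pressure: y_p = y_c + I_c/(y_c·A) = 6.325 + 0.604067/(6.325 × 2.422) = 6.325 + 0.0394321 = 6.36443 m along the plane.
The resultant acts 0.865 + 0.0394321 = 0.904432 m (along the plate) below the hinge at the top edge, so the moment about the hinge is M = F × 0.904432 = 215.803 × 0.904432 = 195.179 kN·m.
A normal force at the bottom, 1.73 m from the hinge, must supply this moment: P = 195.179/1.73 = 112.82 kN.

P ≈ 112.8 kN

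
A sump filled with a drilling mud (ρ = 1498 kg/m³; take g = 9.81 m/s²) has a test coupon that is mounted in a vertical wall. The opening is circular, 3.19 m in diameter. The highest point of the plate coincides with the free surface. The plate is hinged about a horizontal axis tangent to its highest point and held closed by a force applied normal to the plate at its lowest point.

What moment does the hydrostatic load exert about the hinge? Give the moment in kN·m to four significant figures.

γ = ρg = 1498 × 9.81 / 1000 = 14.69538 kN/m³.
The centroid is at the centre, 1.595 m below the top of the plate, so the centroid depth is h_c = 1.595 m.
A = π(1.595)² = 7.99229 m².
Resultant F = γ·h_c·A = 14.69538 × 1.595 × 7.99229 = 187.332 kN.
I_c = πr⁴/4 = π × 1.595⁴/4 = 5.08315 m⁴.
Centre of pressure: y_p = y_c + I_c/(y_c·A) = 1.595 + 5.08315/(1.595 × 7.99229) = 1.595 + 0.39875 = 1.99375 m along the plane.
The resultant acts 1.595 + 0.39875 = 1.99375 m (along the plate) below the hinge at the top edge, so the moment about the hinge is M = F × 1.99375 = 187.332 × 1.99375 = 373.493 kN·m.

M ≈ 373.5 kN·m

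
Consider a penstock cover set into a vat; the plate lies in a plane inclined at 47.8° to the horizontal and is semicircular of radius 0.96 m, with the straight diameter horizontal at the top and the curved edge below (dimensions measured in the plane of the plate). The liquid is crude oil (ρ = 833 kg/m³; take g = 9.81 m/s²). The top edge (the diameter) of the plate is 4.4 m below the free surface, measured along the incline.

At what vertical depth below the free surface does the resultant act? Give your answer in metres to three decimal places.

γ = ρg = 833 × 9.81 / 1000 = 8.17173 kN/m³.
Let θ = 47.8° be the plate's angle to the horizontal; measure y along the incline from where the plane meets the free surface. Vertical depth h = y·sinθ with sinθ = 0.740805.
The centroid of a semicircle lies 4r/(3π) = 0.407437 m from the diameter, here below the top edge, so y_c = 4.4 + 0.407437 = 4.80744 m and h_c = 4.80744 × 0.740805 = 3.56138 m.
A = πr²/2 = π × 0.96²/2 = 1.44765 m².
Resultant F = γ·h_c·A = 8.17173 × 3.56138 × 1.44765 = 42.1304 kN.
I_c = (π/8 − 8/(9π))·r⁴ = 0.109757 × 0.96⁴ = 0.0932217 m⁴.
Centre of pressure: y_p = y_c + I_c/(y_c·A) = 4.80744 + 0.0932217/(4.80744 × 1.44765) = 4.80744 + 0.0133949 = 4.82083 m along the plane.
Vertically, h_p = y_p·sinθ = 4.82083 × 0.740805 = 3.57129 m.

h_p = 3.571 m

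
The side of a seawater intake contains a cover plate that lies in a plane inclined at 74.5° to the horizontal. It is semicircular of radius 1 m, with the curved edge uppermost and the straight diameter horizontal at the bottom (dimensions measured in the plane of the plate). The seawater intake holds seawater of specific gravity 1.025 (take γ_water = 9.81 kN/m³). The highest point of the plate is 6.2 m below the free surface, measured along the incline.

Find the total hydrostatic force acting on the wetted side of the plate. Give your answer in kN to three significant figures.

γ = 1.025 × 9.81 = 10.05525 kN/m³.
Let θ = 74.5° be the plate's angle to the horizontal; measure y along the incline from where the plane meets the free surface. Vertical depth h = y·sinθ with sinθ = 0.963630.
The centroid lies 4r/(3π) = 0.424413 m above the diameter, so r − 4r/(3π) = 1 − 0.424413 = 0.575587 m below the topmost point, so y_c = 6.2 + 0.575587 = 6.77559 m and h_c = 6.77559 × 0.963630 = 6.52916 m.
A = πr²/2 = π × 1²/2 = 1.5708 m².
Resultant F = γ·h_c·A = 10.05525 × 6.52916 × 1.5708 = 103.127 kN.

F ≈ 103 kN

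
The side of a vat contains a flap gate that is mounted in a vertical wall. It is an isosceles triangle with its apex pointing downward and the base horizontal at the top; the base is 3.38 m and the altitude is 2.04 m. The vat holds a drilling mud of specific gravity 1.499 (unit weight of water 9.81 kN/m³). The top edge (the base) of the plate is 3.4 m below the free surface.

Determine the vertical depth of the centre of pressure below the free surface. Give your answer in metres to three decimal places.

h_p = 4.137 m

γ = 1.499 × 9.81 = 14.70519 kN/m³.
With the apex down, the centroid sits h/3 = 2.04/3 = 0.68 m below the base (the top edge), so the centroid depth is h_c = 3.4 + 0.68 = 4.08 m.
A = ½ × 3.38 × 2.04 = 3.4476 m².
Resultant F = γ·h_c·A = 14.70519 × 4.08 × 3.4476 = 206.846 kN.
I_c = b·h³/36 = 3.38 × 2.04³/36 = 0.797085 m⁴.
Centre of pressure: y_p = y_c + I_c/(y_c·A) = 4.08 + 0.797085/(4.08 × 3.4476) = 4.08 + 0.0566667 = 4.13667 m along the plane.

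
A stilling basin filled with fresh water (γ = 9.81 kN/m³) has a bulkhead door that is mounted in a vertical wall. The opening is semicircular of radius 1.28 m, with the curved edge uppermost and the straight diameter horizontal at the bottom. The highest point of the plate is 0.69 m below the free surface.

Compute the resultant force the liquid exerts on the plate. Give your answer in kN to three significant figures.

γ = 9.81 kN/m³.
The centroid lies 4r/(3π) = 0.543249 m above the diameter, so r − 4r/(3π) = 1.28 − 0.543249 = 0.736751 m below the topmost point, so the centroid depth is h_c = 0.69 + 0.736751 = 1.42675 m.
A = πr²/2 = π × 1.28²/2 = 2.57359 m².
Resultant F = γ·h_c·A = 9.81 × 1.42675 × 2.57359 = 36.021 kN.

F ≈ 36.0 kN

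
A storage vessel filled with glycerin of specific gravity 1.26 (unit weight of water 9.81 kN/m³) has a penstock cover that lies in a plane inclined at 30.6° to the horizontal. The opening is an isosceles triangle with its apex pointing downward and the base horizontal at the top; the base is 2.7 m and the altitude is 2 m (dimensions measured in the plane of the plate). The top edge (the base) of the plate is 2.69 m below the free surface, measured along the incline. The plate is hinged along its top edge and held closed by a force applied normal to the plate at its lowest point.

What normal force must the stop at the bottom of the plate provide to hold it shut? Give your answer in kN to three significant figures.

γ = 1.26 × 9.81 = 12.3606 kN/m³.
Let θ = 30.6° be the plate's angle to the horizontal; measure y along the incline from where the plane meets the free surface. Vertical depth h = y·sinθ with sinθ = 0.509041.
With the apex down, the centroid sits h/3 = 2/3 = 0.666667 m below the base (the top edge), so y_c = 2.69 + 0.666667 = 3.35667 m and h_c = 3.35667 × 0.509041 = 1.70868 m.
A = ½ × 2.7 × 2 = 2.7 m².
Resultant F = γ·h_c·A = 12.3606 × 1.70868 × 2.7 = 57.0248 kN.
I_c = b·h³/36 = 2.7 × 2³/36 = 0.6 m⁴.
Centre of pressure: y_p = y_c + I_c/(y_c·A) = 3.35667 + 0.6/(3.35667 × 2.7) = 3.35667 + 0.0662032 = 3.42287 m along the plane.
The resultant acts 0.666667 + 0.0662032 = 0.73287 m (along the plate) below the hinge at the top edge, so the moment about the hinge is M = F × 0.73287 = 57.0248 × 0.73287 = 41.7918 kN·m.
A normal force at the bottom, 2 m from the hinge, must supply this moment: P = 41.7918/2 = 20.8959 kN.

P ≈ 20.9 kN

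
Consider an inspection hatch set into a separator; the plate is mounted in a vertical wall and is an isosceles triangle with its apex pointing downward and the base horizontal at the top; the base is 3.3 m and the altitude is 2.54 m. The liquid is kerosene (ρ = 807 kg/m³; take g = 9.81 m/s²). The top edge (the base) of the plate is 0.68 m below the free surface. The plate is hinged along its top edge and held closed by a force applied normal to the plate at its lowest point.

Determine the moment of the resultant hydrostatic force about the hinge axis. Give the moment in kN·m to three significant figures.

γ = ρg = 807 × 9.81 / 1000 = 7.91667 kN/m³.
With the apex down, the centroid sits h/3 = 2.54/3 = 0.846667 m below the base (the top edge), so the centroid depth is h_c = 0.68 + 0.846667 = 1.52667 m.
A = ½ × 3.3 × 2.54 = 4.191 m².
Resultant F = γ·h_c·A = 7.91667 × 1.52667 × 4.191 = 50.653 kN.
I_c = b·h³/36 = 3.3 × 2.54³/36 = 1.50215 m⁴.
Centre of pressure: y_p = y_c + I_c/(y_c·A) = 1.52667 + 1.50215/(1.52667 × 4.191) = 1.52667 + 0.234774 = 1.76144 m along the plane.
The resultant acts 0.846667 + 0.234774 = 1.08144 m (along the plate) below the hinge at the top edge, so the moment about the hinge is M = F × 1.08144 = 50.653 × 1.08144 = 54.7782 kN·m.

M ≈ 54.8 kN·m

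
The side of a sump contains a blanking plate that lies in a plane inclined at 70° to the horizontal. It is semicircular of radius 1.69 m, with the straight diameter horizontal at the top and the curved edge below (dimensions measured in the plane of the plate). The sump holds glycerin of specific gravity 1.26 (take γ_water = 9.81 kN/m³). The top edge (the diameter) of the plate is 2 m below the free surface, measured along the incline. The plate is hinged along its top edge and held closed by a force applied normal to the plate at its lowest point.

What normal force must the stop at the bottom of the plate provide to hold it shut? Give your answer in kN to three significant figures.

γ = 1.26 × 9.81 = 12.3606 kN/m³.
Let θ = 70° be the plate's angle to the horizontal; measure y along the incline from where the plane meets the free surface. Vertical depth h = y·sinθ with sinθ = 0.939693.
The centroid of a semicircle lies 4r/(3π) = 0.717258 m from the diameter, here below the top edge, so y_c = 2 + 0.717258 = 2.71726 m and h_c = 2.71726 × 0.939693 = 2.55339 m.
A = πr²/2 = π × 1.69²/2 = 4.48635 m².
Resultant F = γ·h_c·A = 12.3606 × 2.55339 × 4.48635 = 141.596 kN.
I_c = (π/8 − 8/(9π))·r⁴ = 0.109757 × 1.69⁴ = 0.895322 m⁴.
Centre of pressure: y_p = y_c + I_c/(y_c·A) = 2.71726 + 0.895322/(2.71726 × 4.48635) = 2.71726 + 0.0734438 = 2.7907 m along the plane.
The resultant acts 0.717258 + 0.0734438 = 0.790702 m (along the plate) below the hinge at the top edge, so the moment about the hinge is M = F × 0.790702 = 141.596 × 0.790702 = 111.96 kN·m.
A normal force at the bottom, 1.69 m from the hinge, must supply this moment: P = 111.96/1.69 = 66.2485 kN.

P ≈ 66.2 kN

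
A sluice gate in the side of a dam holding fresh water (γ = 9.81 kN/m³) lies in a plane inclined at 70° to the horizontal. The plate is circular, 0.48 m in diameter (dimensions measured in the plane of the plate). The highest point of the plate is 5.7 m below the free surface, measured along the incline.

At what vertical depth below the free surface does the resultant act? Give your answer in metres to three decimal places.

γ = 9.81 kN/m³.
Let θ = 70° be the plate's angle to the horizontal; measure y along the incline from where the plane meets the free surface. Vertical depth h = y·sinθ with sinθ = 0.939693.
The centroid is at the centre, 0.24 m below the top of the plate, so y_c = 5.7 + 0.24 = 5.94 m and h_c = 5.94 × 0.939693 = 5.58178 m.
A = π(0.24)² = 0.180956 m².
Resultant F = γ·h_c·A = 9.81 × 5.58178 × 0.180956 = 9.90866 kN.
I_c = πr⁴/4 = π × 0.24⁴/4 = 0.00260576 m⁴.
Centre of pressure: y_p = y_c + I_c/(y_c·A) = 5.94 + 0.00260576/(5.94 × 0.180956) = 5.94 + 0.00242424 = 5.94242 m along the plane.
Vertically, h_p = y_p·sinθ = 5.94242 × 0.939693 = 5.58405 m.

h_p = 5.584 m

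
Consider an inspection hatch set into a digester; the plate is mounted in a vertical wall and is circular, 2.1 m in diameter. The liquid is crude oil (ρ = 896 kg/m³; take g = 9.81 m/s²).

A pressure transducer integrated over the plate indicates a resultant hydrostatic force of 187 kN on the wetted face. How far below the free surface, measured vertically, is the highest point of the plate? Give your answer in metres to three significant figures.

d_top ≈ 5.09 m

γ = ρg = 896 × 9.81 / 1000 = 8.78976 kN/m³.
A = π(1.05)² = 3.46361 m².
From F = γ·h_c·A, the centroid depth is h_c = 187/(8.78976 × 3.46361) = 6.14236 m.
The centroid is at the centre, 1.05 m below the top of the plate, so the highest point sits at h_top = 6.14236 − 1.05 = 5.09236 m below the surface.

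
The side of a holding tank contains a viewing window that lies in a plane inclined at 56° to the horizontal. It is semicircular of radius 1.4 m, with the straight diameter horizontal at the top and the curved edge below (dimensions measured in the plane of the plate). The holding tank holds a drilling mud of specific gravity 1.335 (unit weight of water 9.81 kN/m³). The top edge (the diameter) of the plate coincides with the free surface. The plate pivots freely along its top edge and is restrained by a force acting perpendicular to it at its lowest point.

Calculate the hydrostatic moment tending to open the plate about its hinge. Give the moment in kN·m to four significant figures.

γ = 1.335 × 9.81 = 13.09635 kN/m³.
Let θ = 56° be the plate's angle to the horizontal; measure y along the incline from where the plane meets the free surface. Vertical depth h = y·sinθ with sinθ = 0.829038.
The centroid of a semicircle lies 4r/(3π) = 0.594178 m from the diameter, here below the top edge, so y_c = 0.594178 m and h_c = 0.594178 × 0.829038 = 0.492596 m.
A = πr²/2 = π × 1.4²/2 = 3.07876 m².
Resultant F = γ·h_c·A = 13.09635 × 0.492596 × 3.07876 = 19.8617 kN.
I_c = (π/8 − 8/(9π))·r⁴ = 0.109757 × 1.4⁴ = 0.421642 m⁴.
Centre of pressure: y_p = y_c + I_c/(y_c·A) = 0.594178 + 0.421642/(0.594178 × 3.07876) = 0.594178 + 0.23049 = 0.824668 m along the plane.
The resultant acts 0.594178 + 0.23049 = 0.824668 m (along the plate) below the hinge at the top edge, so the moment about the hinge is M = F × 0.824668 = 19.8617 × 0.824668 = 16.3793 kN·m.

M ≈ 16.38 kN·m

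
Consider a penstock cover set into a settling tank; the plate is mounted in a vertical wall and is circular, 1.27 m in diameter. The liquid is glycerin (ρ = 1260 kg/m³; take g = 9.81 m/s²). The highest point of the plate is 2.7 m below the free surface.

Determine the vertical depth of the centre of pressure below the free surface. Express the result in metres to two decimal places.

h_p = 3.37 m

γ = ρg = 1260 × 9.81 / 1000 = 12.3606 kN/m³.
The centroid is at the centre, 0.635 m below the top of the plate, so the centroid depth is h_c = 2.7 + 0.635 = 3.335 m.
A = π(0.635)² = 1.26677 m².
Resultant F = γ·h_c·A = 12.3606 × 3.335 × 1.26677 = 52.2196 kN.
I_c = πr⁴/4 = π × 0.635⁴/4 = 0.127698 m⁴.
Centre of pressure: y_p = y_c + I_c/(y_c·A) = 3.335 + 0.127698/(3.335 × 1.26677) = 3.335 + 0.0302267 = 3.36523 m along the plane.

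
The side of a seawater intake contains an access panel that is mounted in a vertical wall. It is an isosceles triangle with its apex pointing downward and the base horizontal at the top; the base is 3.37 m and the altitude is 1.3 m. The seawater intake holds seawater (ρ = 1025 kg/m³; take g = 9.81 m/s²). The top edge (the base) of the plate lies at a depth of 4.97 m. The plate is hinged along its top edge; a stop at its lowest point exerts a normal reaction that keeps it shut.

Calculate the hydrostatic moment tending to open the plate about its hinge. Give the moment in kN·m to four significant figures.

γ = ρg = 1025 × 9.81 / 1000 = 10.05525 kN/m³.
With the apex down, the centroid sits h/3 = 1.3/3 = 0.433333 m below the base (the top edge), so the centroid depth is h_c = 4.97 + 0.433333 = 5.40333 m.
A = ½ × 3.37 × 1.3 = 2.1905 m².
Resultant F = γ·h_c·A = 10.05525 × 5.40333 × 2.1905 = 119.014 kN.
I_c = b·h³/36 = 3.37 × 1.3³/36 = 0.205664 m⁴.
Centre of pressure: y_p = y_c + I_c/(y_c·A) = 5.40333 + 0.205664/(5.40333 × 2.1905) = 5.40333 + 0.0173761 = 5.42071 m along the plane.
The resultant acts 0.433333 + 0.0173761 = 0.450709 m (along the plate) below the hinge at the top edge, so the moment about the hinge is M = F × 0.450709 = 119.014 × 0.450709 = 53.6407 kN·m.

M ≈ 53.64 kN·m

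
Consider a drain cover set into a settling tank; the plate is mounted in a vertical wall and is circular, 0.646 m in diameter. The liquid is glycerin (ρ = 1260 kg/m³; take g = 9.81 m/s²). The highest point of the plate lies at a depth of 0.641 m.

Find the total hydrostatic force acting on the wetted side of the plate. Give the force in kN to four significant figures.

F ≈ 3.905 kN

γ = ρg = 1260 × 9.81 / 1000 = 12.3606 kN/m³.
The centroid is at the centre, 0.323 m below the top of the plate, so the centroid depth is h_c = 0.641 + 0.323 = 0.964 m.
A = π(0.323)² = 0.327759 m².
Resultant F = γ·h_c·A = 12.3606 × 0.964 × 0.327759 = 3.90545 kN.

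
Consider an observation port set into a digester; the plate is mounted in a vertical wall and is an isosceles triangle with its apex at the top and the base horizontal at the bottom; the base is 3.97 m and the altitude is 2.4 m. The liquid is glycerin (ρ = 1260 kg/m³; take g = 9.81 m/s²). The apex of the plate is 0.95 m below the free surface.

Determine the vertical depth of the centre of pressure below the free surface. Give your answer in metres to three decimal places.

γ = ρg = 1260 × 9.81 / 1000 = 12.3606 kN/m³.
With the apex up, the centroid sits 2h/3 = 2 × 2.4/3 = 1.6 m below the apex, so the centroid depth is h_c = 0.95 + 1.6 = 2.55 m.
A = ½ × 3.97 × 2.4 = 4.764 m².
Resultant F = γ·h_c·A = 12.3606 × 2.55 × 4.764 = 150.159 kN.
I_c = b·h³/36 = 3.97 × 2.4³/36 = 1.52448 m⁴.
Centre of pressure: y_p = y_c + I_c/(y_c·A) = 2.55 + 1.52448/(2.55 × 4.764) = 2.55 + 0.12549 = 2.67549 m along the plane.

h_p = 2.675 m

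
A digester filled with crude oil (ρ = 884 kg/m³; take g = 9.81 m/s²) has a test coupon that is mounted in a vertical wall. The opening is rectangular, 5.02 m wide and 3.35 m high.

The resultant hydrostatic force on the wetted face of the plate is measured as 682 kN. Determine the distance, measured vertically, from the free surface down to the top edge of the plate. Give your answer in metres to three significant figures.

d_top ≈ 3.00 m

γ = ρg = 884 × 9.81 / 1000 = 8.67204 kN/m³.
A = 5.02 × 3.35 = 16.817 m².
From F = γ·h_c·A, the centroid depth is h_c = 682/(8.67204 × 16.817) = 4.67643 m.
The centroid lies 3.35/2 = 1.675 m below the top edge, so the top edge sits at h_top = 4.67643 − 1.675 = 3.00143 m below the surface.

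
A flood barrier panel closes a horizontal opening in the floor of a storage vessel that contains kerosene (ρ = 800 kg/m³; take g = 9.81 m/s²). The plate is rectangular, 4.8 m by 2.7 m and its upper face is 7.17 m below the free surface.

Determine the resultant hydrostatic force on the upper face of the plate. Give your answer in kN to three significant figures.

γ = ρg = 800 × 9.81 / 1000 = 7.848 kN/m³.
The plate is horizontal, so pressure is uniform at p = γ·h = 7.848 × 7.17 = 56.2702 kN/m².
A = 4.8 × 2.7 = 12.96 m².
F = p·A = 56.2702 × 12.96 = 729.262 kN.

F ≈ 729 kN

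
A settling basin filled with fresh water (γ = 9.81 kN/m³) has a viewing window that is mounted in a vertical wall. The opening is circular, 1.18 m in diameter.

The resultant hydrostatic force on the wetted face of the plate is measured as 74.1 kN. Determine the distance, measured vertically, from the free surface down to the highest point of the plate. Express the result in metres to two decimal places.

γ = 9.81 kN/m³.
A = π(0.59)² = 1.09359 m².
From F = γ·h_c·A, the centroid depth is h_c = 74.1/(9.81 × 1.09359) = 6.90708 m.
The centroid is at the centre, 0.59 m below the top of the plate, so the highest point sits at h_top = 6.90708 − 0.59 = 6.31708 m below the surface.

d_top ≈ 6.32 m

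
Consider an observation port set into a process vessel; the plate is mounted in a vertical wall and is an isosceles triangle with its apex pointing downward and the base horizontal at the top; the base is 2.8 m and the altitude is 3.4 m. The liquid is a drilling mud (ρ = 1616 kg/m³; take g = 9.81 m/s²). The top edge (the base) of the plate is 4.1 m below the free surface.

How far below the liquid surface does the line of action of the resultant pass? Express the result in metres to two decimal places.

h_p = 5.36 m

γ = ρg = 1616 × 9.81 / 1000 = 15.85296 kN/m³.
With the apex down, the centroid sits h/3 = 3.4/3 = 1.13333 m below the base (the top edge), so the centroid depth is h_c = 4.1 + 1.13333 = 5.23333 m.
A = ½ × 2.8 × 3.4 = 4.76 m².
Resultant F = γ·h_c·A = 15.85296 × 5.23333 × 4.76 = 394.908 kN.
I_c = b·h³/36 = 2.8 × 3.4³/36 = 3.05698 m⁴.
Centre of pressure: y_p = y_c + I_c/(y_c·A) = 5.23333 + 3.05698/(5.23333 × 4.76) = 5.23333 + 0.122718 = 5.35605 m along the plane.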